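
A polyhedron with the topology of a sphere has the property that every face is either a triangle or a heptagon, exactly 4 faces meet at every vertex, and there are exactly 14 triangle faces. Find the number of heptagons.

Let x be the number of heptagons; then F = 14 + x.
Edge–face incidences: 2E = 3·14 + 7·x = 42 + 7x.
Every vertex has degree 4, so 4V = 2E.
Euler: V − E + F = 2 ⇒ (2E)/4 − E + (14 + x) = 2.
Multiply by 8: 2·(2E) − 4·(2E) + 8·(14 + x) = 16, i.e. 112 + 8x − 2·(42 + 7x) = 16.
Collecting terms: −6x + 28 = 16, so −6x = −12, so x = 2.
Then 2E = 42 + 7·2 = 56, so E = 28, V = 2E/4 = 14, F = 14 + 2 = 16.

2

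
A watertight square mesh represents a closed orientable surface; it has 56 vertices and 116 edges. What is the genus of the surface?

Every face is a square and each edge borders two faces, so 4F = 2·116, giving F = 58.
χ = V − E + F = 56 − 116 + 58 = -2.
For a closed orientable surface χ = 2 − 2g, so g = (2 − (-2))/2 = 2.

2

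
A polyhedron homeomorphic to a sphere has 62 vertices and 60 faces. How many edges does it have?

120

Here V − E + F = 2.
E = V + F − (2) = 62 + 60 − (2) = 120.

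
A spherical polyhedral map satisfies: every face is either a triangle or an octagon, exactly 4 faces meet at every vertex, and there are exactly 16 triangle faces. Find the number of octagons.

Let x be the number of octagons; then F = 16 + x.
Edge–face incidences: 2E = 3·16 + 8·x = 48 + 8x.
Every vertex has degree 4, so 4V = 2E.
Euler: V − E + F = 2 ⇒ (2E)/4 − E + (16 + x) = 2.
Multiply by 8: 2·(2E) − 4·(2E) + 8·(16 + x) = 16, i.e. 128 + 8x − 2·(48 + 8x) = 16.
Collecting terms: −8x + 32 = 16, so −8x = −16, so x = 2.
Then 2E = 48 + 8·2 = 64, so E = 32, V = 2E/4 = 16, F = 16 + 2 = 18.

2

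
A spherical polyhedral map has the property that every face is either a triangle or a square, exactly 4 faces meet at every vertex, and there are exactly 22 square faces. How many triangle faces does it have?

8

Let x be the number of triangles; then F = 22 + x.
Edge–face incidences: 2E = 4·22 + 3·x = 88 + 3x.
Every vertex has degree 4, so 4V = 2E.
Euler: V − E + F = 2 ⇒ (2E)/4 − E + (22 + x) = 2.
Multiply by 8: 2·(2E) − 4·(2E) + 8·(22 + x) = 16, i.e. 176 + 8x − 2·(88 + 3x) = 16.
Collecting terms: 2x = 16, so x = 8.
Then 2E = 88 + 3·8 = 112, so E = 56, V = 2E/4 = 28, F = 22 + 8 = 30.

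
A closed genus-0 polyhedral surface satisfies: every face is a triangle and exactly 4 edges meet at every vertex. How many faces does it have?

8

Each face has 3 edges and each edge borders two faces, so 2E = 3F.
Each vertex has degree 4, so 4V = 2E and hence V = 3F/4.
Euler: V − E + F = 2 ⇒ (3F/4) − (3F/2) + F = 2.
Multiply by 8: (6 − 12 + 8)F = 16, i.e. 2F = 16.
So F = 8, E = 3·8/2 = 12, V = 3·8/4 = 6.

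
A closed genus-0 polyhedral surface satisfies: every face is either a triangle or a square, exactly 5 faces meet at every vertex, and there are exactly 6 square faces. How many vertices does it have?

24

Let x be the number of triangles; then F = 6 + x.
Edge–face incidences: 2E = 4·6 + 3·x = 24 + 3x.
Every vertex has degree 5, so 5V = 2E.
Euler: V − E + F = 2 ⇒ (2E)/5 − E + (6 + x) = 2.
Multiply by 10: 2·(2E) − 5·(2E) + 10·(6 + x) = 20, i.e. 60 + 10x − 3·(24 + 3x) = 20.
Collecting terms: x − 12 = 20, so x = 32.
Then 2E = 24 + 3·32 = 120, so E = 60, V = 2E/5 = 24, F = 6 + 32 = 38.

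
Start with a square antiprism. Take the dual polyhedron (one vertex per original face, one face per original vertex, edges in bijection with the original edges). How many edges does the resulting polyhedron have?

16

The base solid has V = 8, E = 16, F = 10.
The dual swaps V and F and preserves E: V′ = F = 10, E′ = E = 16, F′ = V = 8.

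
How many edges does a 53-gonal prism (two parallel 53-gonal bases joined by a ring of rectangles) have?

159

A prism on an n-gon has two n-gon bases and n rectangular sides: V = 2·53 = 106, E = 3·53 = 159, F = 53 + 2 = 55.
Check: V − E + F = 106 − 159 + 55 = 2.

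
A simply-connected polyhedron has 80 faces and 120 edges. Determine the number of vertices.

42

Here V − E + F = 2.
V = 2 + E − F = 2 + 120 − 80 = 42.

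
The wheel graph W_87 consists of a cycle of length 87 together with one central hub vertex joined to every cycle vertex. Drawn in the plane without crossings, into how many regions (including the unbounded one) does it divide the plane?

W_87 has V = 87 + 1 = 88 vertices and E = 2·87 = 174 edges.
By Euler's formula F = 2 − V + E = 2 − 88 + 174 = 88.

88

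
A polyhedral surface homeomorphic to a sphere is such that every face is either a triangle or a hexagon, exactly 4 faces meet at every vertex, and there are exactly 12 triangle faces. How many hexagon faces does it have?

2

Let x be the number of hexagons; then F = 12 + x.
Edge–face incidences: 2E = 3·12 + 6·x = 36 + 6x.
Every vertex has degree 4, so 4V = 2E.
Euler: V − E + F = 2 ⇒ (2E)/4 − E + (12 + x) = 2.
Multiply by 8: 2·(2E) − 4·(2E) + 8·(12 + x) = 16, i.e. 96 + 8x − 2·(36 + 6x) = 16.
Collecting terms: −4x + 24 = 16, so −4x = −8, so x = 2.
Then 2E = 36 + 6·2 = 48, so E = 24, V = 2E/4 = 12, F = 12 + 2 = 14.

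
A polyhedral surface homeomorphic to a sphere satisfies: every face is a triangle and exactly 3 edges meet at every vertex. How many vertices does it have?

Each face has 3 edges and each edge borders two faces, so 2E = 3F.
Each vertex has degree 3, so 3V = 2E and hence V = 3F/3.
Euler: V − E + F = 2 ⇒ (3F/3) − (3F/2) + F = 2.
Multiply by 6: (6 − 9 + 6)F = 12, i.e. 3F = 12.
So F = 4, E = 3·4/2 = 6, V = 3·4/3 = 4.

4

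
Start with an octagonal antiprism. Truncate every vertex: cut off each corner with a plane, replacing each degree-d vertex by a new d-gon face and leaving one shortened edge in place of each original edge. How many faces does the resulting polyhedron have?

34

The base solid has V = 16, E = 32, F = 18.
Truncation replaces each original edge-end by a new vertex, so V′ = 2E = 64.
Each original edge survives, and each old vertex of degree d contributes d new edges; summing degrees gives Σd = 2E, so E′ = E + 2E = 3E = 96.
Each original face survives and each original vertex becomes one new face: F′ = F + V = 34.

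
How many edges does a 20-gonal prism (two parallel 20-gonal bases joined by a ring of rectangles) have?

60

A prism on an n-gon has two n-gon bases and n rectangular sides: V = 2·20 = 40, E = 3·20 = 60, F = 20 + 2 = 22.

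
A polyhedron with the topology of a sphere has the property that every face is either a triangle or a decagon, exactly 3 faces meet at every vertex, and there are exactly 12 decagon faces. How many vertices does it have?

Let x be the number of triangles; then F = 12 + x.
Edge–face incidences: 2E = 10·12 + 3·x = 120 + 3x.
Every vertex has degree 3, so 3V = 2E.
Euler: V − E + F = 2 ⇒ (2E)/3 − E + (12 + x) = 2.
Multiply by 6: 2·(2E) − 3·(2E) + 6·(12 + x) = 12, i.e. 72 + 6x − (120 + 3x) = 12.
Collecting terms: 3x − 48 = 12, so 3x = 60, so x = 20.
Then 2E = 120 + 3·20 = 180, so E = 90, V = 2E/3 = 60, F = 12 + 20 = 32.

60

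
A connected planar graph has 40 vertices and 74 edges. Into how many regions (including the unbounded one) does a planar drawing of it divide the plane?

36

Euler's formula for a connected plane graph: V − E + F = 2, so F = 2 − 40 + 74 = 36.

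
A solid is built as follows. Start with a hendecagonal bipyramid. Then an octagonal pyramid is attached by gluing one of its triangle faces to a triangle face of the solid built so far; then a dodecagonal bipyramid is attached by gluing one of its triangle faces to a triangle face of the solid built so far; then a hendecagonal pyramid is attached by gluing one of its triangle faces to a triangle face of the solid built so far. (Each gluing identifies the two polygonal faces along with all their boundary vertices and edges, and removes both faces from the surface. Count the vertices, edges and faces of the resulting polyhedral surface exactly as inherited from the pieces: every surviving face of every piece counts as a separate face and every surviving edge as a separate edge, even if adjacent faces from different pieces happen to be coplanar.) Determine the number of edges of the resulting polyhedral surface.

98

A hendecagonal bipyramid: V=13, E=33, F=22.
Attach an octagonal pyramid (V=9, E=16, F=9) along a 3-gon: merge 3 vertices and 3 edges, delete both glued faces → V=19, E=46, F=29.
Attach a dodecagonal bipyramid (V=14, E=36, F=24) along a 3-gon: merge 3 vertices and 3 edges, delete both glued faces → V=30, E=79, F=51.
Attach a hendecagonal pyramid (V=12, E=22, F=12) along a 3-gon: merge 3 vertices and 3 edges, delete both glued faces → V=39, E=98, F=61.
Check: V − E + F = 39 − 98 + 61 = 2.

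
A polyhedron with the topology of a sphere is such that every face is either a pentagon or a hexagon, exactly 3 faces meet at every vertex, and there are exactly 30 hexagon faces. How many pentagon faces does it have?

12

Let x be the number of pentagons; then F = 30 + x.
Edge–face incidences: 2E = 6·30 + 5·x = 180 + 5x.
Every vertex has degree 3, so 3V = 2E.
Euler: V − E + F = 2 ⇒ (2E)/3 − E + (30 + x) = 2.
Multiply by 6: 2·(2E) − 3·(2E) + 6·(30 + x) = 12, i.e. 180 + 6x − (180 + 5x) = 12.
Collecting terms: x = 12.
Then 2E = 180 + 5·12 = 240, so E = 120, V = 2E/3 = 80, F = 30 + 12 = 42.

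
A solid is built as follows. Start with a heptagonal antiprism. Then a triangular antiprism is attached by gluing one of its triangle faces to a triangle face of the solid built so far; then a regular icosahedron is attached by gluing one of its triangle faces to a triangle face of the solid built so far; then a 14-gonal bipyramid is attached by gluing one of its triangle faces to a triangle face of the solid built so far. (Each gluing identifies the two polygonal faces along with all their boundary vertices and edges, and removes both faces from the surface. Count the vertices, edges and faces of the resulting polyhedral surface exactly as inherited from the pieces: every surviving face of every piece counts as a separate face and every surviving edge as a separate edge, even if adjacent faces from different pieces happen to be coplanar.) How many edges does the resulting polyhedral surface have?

103

A heptagonal antiprism: V=14, E=28, F=16.
Attach a triangular antiprism (V=6, E=12, F=8) along a 3-gon: merge 3 vertices and 3 edges, delete both glued faces → V=17, E=37, F=22.
Attach a regular icosahedron (V=12, E=30, F=20) along a 3-gon: merge 3 vertices and 3 edges, delete both glued faces → V=26, E=64, F=40.
Attach a 14-gonal bipyramid (V=16, E=42, F=28) along a 3-gon: merge 3 vertices and 3 edges, delete both glued faces → V=39, E=103, F=66.
Check: V − E + F = 39 − 103 + 66 = 2.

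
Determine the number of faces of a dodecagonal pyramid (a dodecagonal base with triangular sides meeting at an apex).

13

A pyramid on an n-gon base has one n-gon and n triangles: V = 12 + 1 = 13, E = 2·12 = 24, F = 12 + 1 = 13.
Check: V − E + F = 13 − 24 + 13 = 2.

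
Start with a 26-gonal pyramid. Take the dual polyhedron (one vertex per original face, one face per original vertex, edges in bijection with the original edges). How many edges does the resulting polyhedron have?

The base solid has V = 27, E = 52, F = 27.
The dual swaps V and F and preserves E: V′ = F = 27, E′ = E = 52, F′ = V = 27.

52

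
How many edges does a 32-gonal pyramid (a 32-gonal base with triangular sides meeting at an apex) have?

A pyramid on an n-gon base has one n-gon and n triangles: V = 32 + 1 = 33, E = 2·32 = 64, F = 32 + 1 = 33.

64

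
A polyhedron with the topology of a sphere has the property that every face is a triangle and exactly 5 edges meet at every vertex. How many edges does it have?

30

Each face has 3 edges and each edge borders two faces, so 2E = 3F.
Each vertex has degree 5, so 5V = 2E and hence V = 3F/5.
Euler: V − E + F = 2 ⇒ (3F/5) − (3F/2) + F = 2.
Multiply by 10: (6 − 15 + 10)F = 20, i.e. 1F = 20.
So F = 20, E = 3·20/2 = 30, V = 3·20/5 = 12.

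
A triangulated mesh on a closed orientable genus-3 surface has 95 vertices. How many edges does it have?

297

χ = 2 − 2·3 = -4, and every face is a triangle so 3F = 2E.
V − E + F = -4 with E = 3F/2 gives 95 − (3/2 − 1)·F = -4, so F = 198 and E = 297.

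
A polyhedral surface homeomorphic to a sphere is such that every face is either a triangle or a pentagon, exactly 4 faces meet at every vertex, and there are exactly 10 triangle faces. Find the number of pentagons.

2

Let x be the number of pentagons; then F = 10 + x.
Edge–face incidences: 2E = 3·10 + 5·x = 30 + 5x.
Every vertex has degree 4, so 4V = 2E.
Euler: V − E + F = 2 ⇒ (2E)/4 − E + (10 + x) = 2.
Multiply by 8: 2·(2E) − 4·(2E) + 8·(10 + x) = 16, i.e. 80 + 8x − 2·(30 + 5x) = 16.
Collecting terms: −2x + 20 = 16, so −2x = −4, so x = 2.
Then 2E = 30 + 5·2 = 40, so E = 20, V = 2E/4 = 10, F = 10 + 2 = 12.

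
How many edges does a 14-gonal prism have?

A prism on an n-gon has two n-gon bases and n rectangular sides: V = 2·14 = 28, E = 3·14 = 42, F = 14 + 2 = 16.
Check: V − E + F = 28 − 42 + 16 = 2.

42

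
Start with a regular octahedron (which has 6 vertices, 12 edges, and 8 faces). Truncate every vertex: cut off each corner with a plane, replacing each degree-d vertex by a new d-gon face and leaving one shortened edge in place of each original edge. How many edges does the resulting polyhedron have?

Truncation replaces each original edge-end by a new vertex, so V′ = 2E = 24.
Each original edge survives, and each old vertex of degree d contributes d new edges; summing degrees gives Σd = 2E, so E′ = E + 2E = 3E = 36.
Each original face survives and each original vertex becomes one new face: F′ = F + V = 14.

36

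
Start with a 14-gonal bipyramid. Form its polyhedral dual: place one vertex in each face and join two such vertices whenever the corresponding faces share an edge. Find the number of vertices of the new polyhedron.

28

The base solid has V = 16, E = 42, F = 28.
The dual swaps V and F and preserves E: V′ = F = 28, E′ = E = 42, F′ = V = 16.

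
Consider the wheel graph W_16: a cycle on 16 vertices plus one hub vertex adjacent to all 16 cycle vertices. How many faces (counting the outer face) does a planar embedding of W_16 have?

W_16 has V = 16 + 1 = 17 vertices and E = 2·16 = 32 edges.
By Euler's formula F = 2 − V + E = 2 − 17 + 32 = 17.

17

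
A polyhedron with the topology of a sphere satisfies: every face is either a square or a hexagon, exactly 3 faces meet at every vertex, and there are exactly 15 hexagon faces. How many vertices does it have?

Let x be the number of squares; then F = 15 + x.
Edge–face incidences: 2E = 6·15 + 4·x = 90 + 4x.
Every vertex has degree 3, so 3V = 2E.
Euler: V − E + F = 2 ⇒ (2E)/3 − E + (15 + x) = 2.
Multiply by 6: 2·(2E) − 3·(2E) + 6·(15 + x) = 12, i.e. 90 + 6x − (90 + 4x) = 12.
Collecting terms: 2x = 12, so x = 6.
Then 2E = 90 + 4·6 = 114, so E = 57, V = 2E/3 = 38, F = 15 + 6 = 21.

38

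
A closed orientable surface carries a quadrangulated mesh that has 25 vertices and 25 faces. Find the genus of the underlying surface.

1

Every face is a square, so 2E = 4·25 = 100, giving E = 50.
χ = V − E + F = 25 − 50 + 25 = 0.
For a closed orientable surface χ = 2 − 2g, so g = (2 − (0))/2 = 1.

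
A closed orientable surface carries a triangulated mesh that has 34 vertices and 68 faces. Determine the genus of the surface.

Every face is a triangle, so 2E = 3·68 = 204, giving E = 102.
χ = V − E + F = 34 − 102 + 68 = 0.
For a closed orientable surface χ = 2 − 2g, so g = (2 − (0))/2 = 1.

1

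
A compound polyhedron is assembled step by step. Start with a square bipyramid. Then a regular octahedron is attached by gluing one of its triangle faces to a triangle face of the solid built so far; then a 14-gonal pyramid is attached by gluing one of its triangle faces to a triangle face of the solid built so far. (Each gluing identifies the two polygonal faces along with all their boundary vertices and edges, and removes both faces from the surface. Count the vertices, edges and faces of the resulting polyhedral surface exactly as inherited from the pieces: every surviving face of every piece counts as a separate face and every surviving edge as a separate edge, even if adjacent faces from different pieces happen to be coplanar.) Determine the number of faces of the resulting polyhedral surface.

27

A square bipyramid: V=6, E=12, F=8.
Attach a regular octahedron (V=6, E=12, F=8) along a 3-gon: merge 3 vertices and 3 edges, delete both glued faces → V=9, E=21, F=14.
Attach a 14-gonal pyramid (V=15, E=28, F=15) along a 3-gon: merge 3 vertices and 3 edges, delete both glued faces → V=21, E=46, F=27.
Check: V − E + F = 21 − 46 + 27 = 2.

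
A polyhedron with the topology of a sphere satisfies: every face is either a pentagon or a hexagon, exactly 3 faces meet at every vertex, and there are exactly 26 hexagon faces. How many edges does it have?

Let x be the number of pentagons; then F = 26 + x.
Edge–face incidences: 2E = 6·26 + 5·x = 156 + 5x.
Every vertex has degree 3, so 3V = 2E.
Euler: V − E + F = 2 ⇒ (2E)/3 − E + (26 + x) = 2.
Multiply by 6: 2·(2E) − 3·(2E) + 6·(26 + x) = 12, i.e. 156 + 6x − (156 + 5x) = 12.
Collecting terms: x = 12.
Then 2E = 156 + 5·12 = 216, so E = 108, V = 2E/3 = 72, F = 26 + 12 = 38.

108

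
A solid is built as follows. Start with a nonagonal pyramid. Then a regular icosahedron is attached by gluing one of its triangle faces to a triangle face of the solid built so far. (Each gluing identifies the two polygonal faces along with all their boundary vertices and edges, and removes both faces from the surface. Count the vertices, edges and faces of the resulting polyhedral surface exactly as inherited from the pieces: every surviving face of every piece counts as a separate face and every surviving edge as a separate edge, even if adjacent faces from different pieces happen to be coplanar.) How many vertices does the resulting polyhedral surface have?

19

A nonagonal pyramid: V=10, E=18, F=10.
Attach a regular icosahedron (V=12, E=30, F=20) along a 3-gon: merge 3 vertices and 3 edges, delete both glued faces → V=19, E=45, F=28.
Check: V − E + F = 19 − 45 + 28 = 2.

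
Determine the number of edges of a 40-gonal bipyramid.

A bipyramid over an n-gon has 2n triangular faces and n + 2 vertices: V = 40 + 2 = 42, E = 3·40 = 120, F = 2·40 = 80.

120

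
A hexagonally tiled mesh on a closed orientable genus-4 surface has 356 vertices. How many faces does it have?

181

χ = 2 − 2·4 = -6, and every face is a hexagon so 6F = 2E.
V − E + F = -6 with E = 6F/2 gives 356 − (6/2 − 1)·F = -6, so F = 181 and E = 543.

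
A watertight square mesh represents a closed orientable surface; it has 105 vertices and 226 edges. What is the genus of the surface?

5

Every face is a square and each edge borders two faces, so 4F = 2·226, giving F = 113.
χ = V − E + F = 105 − 226 + 113 = -8.
For a closed orientable surface χ = 2 − 2g, so g = (2 − (-8))/2 = 5.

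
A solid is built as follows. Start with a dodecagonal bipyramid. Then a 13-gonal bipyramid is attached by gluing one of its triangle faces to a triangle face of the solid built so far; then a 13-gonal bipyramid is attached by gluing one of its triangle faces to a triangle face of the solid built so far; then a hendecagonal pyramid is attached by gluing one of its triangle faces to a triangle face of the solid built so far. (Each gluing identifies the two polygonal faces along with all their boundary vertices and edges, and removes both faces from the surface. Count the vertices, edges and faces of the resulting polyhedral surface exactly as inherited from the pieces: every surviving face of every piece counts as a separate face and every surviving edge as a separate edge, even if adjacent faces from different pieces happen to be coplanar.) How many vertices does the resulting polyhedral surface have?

A dodecagonal bipyramid: V=14, E=36, F=24.
Attach a 13-gonal bipyramid (V=15, E=39, F=26) along a 3-gon: merge 3 vertices and 3 edges, delete both glued faces → V=26, E=72, F=48.
Attach a 13-gonal bipyramid (V=15, E=39, F=26) along a 3-gon: merge 3 vertices and 3 edges, delete both glued faces → V=38, E=108, F=72.
Attach a hendecagonal pyramid (V=12, E=22, F=12) along a 3-gon: merge 3 vertices and 3 edges, delete both glued faces → V=47, E=127, F=82.
Check: V − E + F = 47 − 127 + 82 = 2.

47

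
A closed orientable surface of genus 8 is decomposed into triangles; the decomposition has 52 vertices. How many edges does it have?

198

χ = 2 − 2·8 = -14, and every face is a triangle so 3F = 2E.
V − E + F = -14 with E = 3F/2 gives 52 − (3/2 − 1)·F = -14, so F = 132 and E = 198.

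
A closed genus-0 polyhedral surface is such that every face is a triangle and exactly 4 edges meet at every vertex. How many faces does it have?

Each face has 3 edges and each edge borders two faces, so 2E = 3F.
Each vertex has degree 4, so 4V = 2E and hence V = 3F/4.
Euler: V − E + F = 2 ⇒ (3F/4) − (3F/2) + F = 2.
Multiply by 8: (6 − 12 + 8)F = 16, i.e. 2F = 16.
So F = 8, E = 3·8/2 = 12, V = 3·8/4 = 6.

8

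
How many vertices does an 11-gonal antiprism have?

An antiprism on an n-gon has two n-gon caps and 2n triangles: V = 2·11 = 22, E = 4·11 = 44, F = 2·11 + 2 = 24.

22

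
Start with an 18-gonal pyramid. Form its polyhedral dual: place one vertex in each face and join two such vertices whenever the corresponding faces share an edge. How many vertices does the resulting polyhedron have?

19

The base solid has V = 19, E = 36, F = 19.
The dual swaps V and F and preserves E: V′ = F = 19, E′ = E = 36, F′ = V = 19.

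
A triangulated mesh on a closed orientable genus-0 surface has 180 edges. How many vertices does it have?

χ = 2 − 2·0 = 2, and every face is a triangle so 3F = 2E.
F = 2E/3 = 120. Then V = 2 + E − F = 2 + 180 − 120 = 62.

62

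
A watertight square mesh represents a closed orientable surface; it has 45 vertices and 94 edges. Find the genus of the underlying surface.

Every face is a square and each edge borders two faces, so 4F = 2·94, giving F = 47.
χ = V − E + F = 45 − 94 + 47 = -2.
For a closed orientable surface χ = 2 − 2g, so g = (2 − (-2))/2 = 2.

2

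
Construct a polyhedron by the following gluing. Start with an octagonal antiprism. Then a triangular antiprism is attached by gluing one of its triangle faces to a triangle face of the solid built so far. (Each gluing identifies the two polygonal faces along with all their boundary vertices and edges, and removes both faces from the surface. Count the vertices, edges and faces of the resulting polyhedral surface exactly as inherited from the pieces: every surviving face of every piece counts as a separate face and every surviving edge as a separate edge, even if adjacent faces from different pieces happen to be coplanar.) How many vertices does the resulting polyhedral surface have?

An octagonal antiprism: V=16, E=32, F=18.
Attach a triangular antiprism (V=6, E=12, F=8) along a 3-gon: merge 3 vertices and 3 edges, delete both glued faces → V=19, E=41, F=24.
Check: V − E + F = 19 − 41 + 24 = 2.

19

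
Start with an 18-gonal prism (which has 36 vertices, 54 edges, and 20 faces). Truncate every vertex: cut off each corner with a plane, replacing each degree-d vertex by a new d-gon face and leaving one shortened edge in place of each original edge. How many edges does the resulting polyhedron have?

162

Truncation replaces each original edge-end by a new vertex, so V′ = 2E = 108.
Each original edge survives, and each old vertex of degree d contributes d new edges; summing degrees gives Σd = 2E, so E′ = E + 2E = 3E = 162.
Each original face survives and each original vertex becomes one new face: F′ = F + V = 56.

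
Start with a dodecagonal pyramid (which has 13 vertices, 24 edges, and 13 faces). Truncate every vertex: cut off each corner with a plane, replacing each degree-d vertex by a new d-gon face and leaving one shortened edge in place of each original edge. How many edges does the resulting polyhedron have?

Truncation replaces each original edge-end by a new vertex, so V′ = 2E = 48.
Each original edge survives, and each old vertex of degree d contributes d new edges; summing degrees gives Σd = 2E, so E′ = E + 2E = 3E = 72.
Each original face survives and each original vertex becomes one new face: F′ = F + V = 26.

72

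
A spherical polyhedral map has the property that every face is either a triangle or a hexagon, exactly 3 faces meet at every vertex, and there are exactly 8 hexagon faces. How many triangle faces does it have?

Let x be the number of triangles; then F = 8 + x.
Edge–face incidences: 2E = 6·8 + 3·x = 48 + 3x.
Every vertex has degree 3, so 3V = 2E.
Euler: V − E + F = 2 ⇒ (2E)/3 − E + (8 + x) = 2.
Multiply by 6: 2·(2E) − 3·(2E) + 6·(8 + x) = 12, i.e. 48 + 6x − (48 + 3x) = 12.
Collecting terms: 3x = 12, so x = 4.
Then 2E = 48 + 3·4 = 60, so E = 30, V = 2E/3 = 20, F = 8 + 4 = 12.

4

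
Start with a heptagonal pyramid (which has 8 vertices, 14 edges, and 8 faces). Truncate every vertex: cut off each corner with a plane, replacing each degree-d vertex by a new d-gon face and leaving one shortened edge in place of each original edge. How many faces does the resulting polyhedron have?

Truncation replaces each original edge-end by a new vertex, so V′ = 2E = 28.
Each original edge survives, and each old vertex of degree d contributes d new edges; summing degrees gives Σd = 2E, so E′ = E + 2E = 3E = 42.
Each original face survives and each original vertex becomes one new face: F′ = F + V = 16.

16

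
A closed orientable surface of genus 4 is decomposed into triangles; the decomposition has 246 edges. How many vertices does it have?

76

χ = 2 − 2·4 = -6, and every face is a triangle so 3F = 2E.
F = 2E/3 = 164. Then V = -6 + E − F = -6 + 246 − 164 = 76.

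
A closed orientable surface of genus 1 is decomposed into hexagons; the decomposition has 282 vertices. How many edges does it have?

423

χ = 2 − 2·1 = 0, and every face is a hexagon so 6F = 2E.
V − E + F = 0 with E = 6F/2 gives 282 − (6/2 − 1)·F = 0, so F = 141 and E = 423.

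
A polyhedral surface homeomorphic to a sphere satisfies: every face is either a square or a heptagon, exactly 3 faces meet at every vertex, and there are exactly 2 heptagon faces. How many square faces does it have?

Let x be the number of squares; then F = 2 + x.
Edge–face incidences: 2E = 7·2 + 4·x = 14 + 4x.
Every vertex has degree 3, so 3V = 2E.
Euler: V − E + F = 2 ⇒ (2E)/3 − E + (2 + x) = 2.
Multiply by 6: 2·(2E) − 3·(2E) + 6·(2 + x) = 12, i.e. 12 + 6x − (14 + 4x) = 12.
Collecting terms: 2x − 2 = 12, so 2x = 14, so x = 7.
Then 2E = 14 + 4·7 = 42, so E = 21, V = 2E/3 = 14, F = 2 + 7 = 9.

7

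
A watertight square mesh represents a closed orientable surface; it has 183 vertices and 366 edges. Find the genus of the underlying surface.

Every face is a square and each edge borders two faces, so 4F = 2·366, giving F = 183.
χ = V − E + F = 183 − 366 + 183 = 0.
For a closed orientable surface χ = 2 − 2g, so g = (2 − (0))/2 = 1.

1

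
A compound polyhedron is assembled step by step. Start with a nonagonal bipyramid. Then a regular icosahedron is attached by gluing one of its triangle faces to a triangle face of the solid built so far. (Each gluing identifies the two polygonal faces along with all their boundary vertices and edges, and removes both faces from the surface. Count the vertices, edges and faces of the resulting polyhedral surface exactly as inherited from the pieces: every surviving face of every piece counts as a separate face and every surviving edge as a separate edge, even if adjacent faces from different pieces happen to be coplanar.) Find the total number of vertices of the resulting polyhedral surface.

A nonagonal bipyramid: V=11, E=27, F=18.
Attach a regular icosahedron (V=12, E=30, F=20) along a 3-gon: merge 3 vertices and 3 edges, delete both glued faces → V=20, E=54, F=36.
Check: V − E + F = 20 − 54 + 36 = 2.

20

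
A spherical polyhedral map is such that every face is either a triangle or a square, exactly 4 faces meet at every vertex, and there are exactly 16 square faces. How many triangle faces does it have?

Let x be the number of triangles; then F = 16 + x.
Edge–face incidences: 2E = 4·16 + 3·x = 64 + 3x.
Every vertex has degree 4, so 4V = 2E.
Euler: V − E + F = 2 ⇒ (2E)/4 − E + (16 + x) = 2.
Multiply by 8: 2·(2E) − 4·(2E) + 8·(16 + x) = 16, i.e. 128 + 8x − 2·(64 + 3x) = 16.
Collecting terms: 2x = 16, so x = 8.
Then 2E = 64 + 3·8 = 88, so E = 44, V = 2E/4 = 22, F = 16 + 8 = 24.

8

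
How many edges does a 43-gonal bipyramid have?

A bipyramid over an n-gon has 2n triangular faces and n + 2 vertices: V = 43 + 2 = 45, E = 3·43 = 129, F = 2·43 = 86.
Check: V − E + F = 45 − 129 + 86 = 2.

129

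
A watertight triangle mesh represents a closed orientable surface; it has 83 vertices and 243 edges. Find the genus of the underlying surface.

0

Every face is a triangle and each edge borders two faces, so 3F = 2·243, giving F = 162.
χ = V − E + F = 83 − 243 + 162 = 2.
For a closed orientable surface χ = 2 − 2g, so g = (2 − (2))/2 = 0.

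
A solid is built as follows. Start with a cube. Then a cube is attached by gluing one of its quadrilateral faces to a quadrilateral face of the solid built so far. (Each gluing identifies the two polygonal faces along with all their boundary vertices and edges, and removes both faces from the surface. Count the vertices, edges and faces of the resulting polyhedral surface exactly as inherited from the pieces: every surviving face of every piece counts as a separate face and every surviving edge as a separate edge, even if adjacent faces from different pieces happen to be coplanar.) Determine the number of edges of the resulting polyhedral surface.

20

A cube: V=8, E=12, F=6.
Attach a cube (V=8, E=12, F=6) along a 4-gon: merge 4 vertices and 4 edges, delete both glued faces → V=12, E=20, F=10.
Check: V − E + F = 12 − 20 + 10 = 2.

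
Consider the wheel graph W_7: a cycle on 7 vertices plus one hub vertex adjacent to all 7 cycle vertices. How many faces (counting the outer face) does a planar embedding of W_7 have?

8

W_7 has V = 7 + 1 = 8 vertices and E = 2·7 = 14 edges.
By Euler's formula F = 2 − V + E = 2 − 8 + 14 = 8.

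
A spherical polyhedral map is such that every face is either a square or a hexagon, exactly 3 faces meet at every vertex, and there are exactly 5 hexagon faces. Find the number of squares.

6

Let x be the number of squares; then F = 5 + x.
Edge–face incidences: 2E = 6·5 + 4·x = 30 + 4x.
Every vertex has degree 3, so 3V = 2E.
Euler: V − E + F = 2 ⇒ (2E)/3 − E + (5 + x) = 2.
Multiply by 6: 2·(2E) − 3·(2E) + 6·(5 + x) = 12, i.e. 30 + 6x − (30 + 4x) = 12.
Collecting terms: 2x = 12, so x = 6.
Then 2E = 30 + 4·6 = 54, so E = 27, V = 2E/3 = 18, F = 5 + 6 = 11.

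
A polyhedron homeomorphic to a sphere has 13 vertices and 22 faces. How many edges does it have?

Here V − E + F = 2.
E = V + F − (2) = 13 + 22 − (2) = 33.

33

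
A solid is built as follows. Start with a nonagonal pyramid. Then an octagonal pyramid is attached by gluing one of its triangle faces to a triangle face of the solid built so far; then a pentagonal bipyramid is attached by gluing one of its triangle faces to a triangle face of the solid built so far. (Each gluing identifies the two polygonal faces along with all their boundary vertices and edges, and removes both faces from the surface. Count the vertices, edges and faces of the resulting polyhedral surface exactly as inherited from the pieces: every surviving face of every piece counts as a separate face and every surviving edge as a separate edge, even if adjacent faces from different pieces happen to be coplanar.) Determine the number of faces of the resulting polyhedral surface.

25

A nonagonal pyramid: V=10, E=18, F=10.
Attach an octagonal pyramid (V=9, E=16, F=9) along a 3-gon: merge 3 vertices and 3 edges, delete both glued faces → V=16, E=31, F=17.
Attach a pentagonal bipyramid (V=7, E=15, F=10) along a 3-gon: merge 3 vertices and 3 edges, delete both glued faces → V=20, E=43, F=25.
Check: V − E + F = 20 − 43 + 25 = 2.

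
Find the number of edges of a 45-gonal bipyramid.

A bipyramid over an n-gon has 2n triangular faces and n + 2 vertices: V = 45 + 2 = 47, E = 3·45 = 135, F = 2·45 = 90.

135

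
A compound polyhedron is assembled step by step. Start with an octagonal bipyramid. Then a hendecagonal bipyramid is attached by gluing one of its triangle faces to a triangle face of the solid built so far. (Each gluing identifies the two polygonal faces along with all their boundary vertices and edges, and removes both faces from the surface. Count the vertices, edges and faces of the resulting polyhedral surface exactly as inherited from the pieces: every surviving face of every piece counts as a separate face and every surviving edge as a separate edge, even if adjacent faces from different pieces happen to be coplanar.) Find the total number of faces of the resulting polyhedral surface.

An octagonal bipyramid: V=10, E=24, F=16.
Attach a hendecagonal bipyramid (V=13, E=33, F=22) along a 3-gon: merge 3 vertices and 3 edges, delete both glued faces → V=20, E=54, F=36.
Check: V − E + F = 20 − 54 + 36 = 2.

36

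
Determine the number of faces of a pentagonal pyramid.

A pyramid on an n-gon base has one n-gon and n triangles: V = 5 + 1 = 6, E = 2·5 = 10, F = 5 + 1 = 6.

6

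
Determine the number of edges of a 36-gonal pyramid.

72

A pyramid on an n-gon base has one n-gon and n triangles: V = 36 + 1 = 37, E = 2·36 = 72, F = 36 + 1 = 37.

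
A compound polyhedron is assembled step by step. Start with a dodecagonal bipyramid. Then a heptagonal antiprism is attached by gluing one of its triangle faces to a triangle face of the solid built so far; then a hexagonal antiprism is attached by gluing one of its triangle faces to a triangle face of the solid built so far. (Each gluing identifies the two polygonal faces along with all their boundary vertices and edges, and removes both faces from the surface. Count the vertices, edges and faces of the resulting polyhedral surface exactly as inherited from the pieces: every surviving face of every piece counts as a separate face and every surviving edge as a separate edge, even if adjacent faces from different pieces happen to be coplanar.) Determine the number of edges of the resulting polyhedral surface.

82

A dodecagonal bipyramid: V=14, E=36, F=24.
Attach a heptagonal antiprism (V=14, E=28, F=16) along a 3-gon: merge 3 vertices and 3 edges, delete both glued faces → V=25, E=61, F=38.
Attach a hexagonal antiprism (V=12, E=24, F=14) along a 3-gon: merge 3 vertices and 3 edges, delete both glued faces → V=34, E=82, F=50.
Check: V − E + F = 34 − 82 + 50 = 2.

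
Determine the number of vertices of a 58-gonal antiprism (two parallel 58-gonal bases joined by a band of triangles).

116

An antiprism on an n-gon has two n-gon caps and 2n triangles: V = 2·58 = 116, E = 4·58 = 232, F = 2·58 + 2 = 118.
Check: V − E + F = 116 − 232 + 118 = 2.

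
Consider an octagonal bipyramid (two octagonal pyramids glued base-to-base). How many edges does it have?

A bipyramid over an n-gon has 2n triangular faces and n + 2 vertices: V = 8 + 2 = 10, E = 3·8 = 24, F = 2·8 = 16.

24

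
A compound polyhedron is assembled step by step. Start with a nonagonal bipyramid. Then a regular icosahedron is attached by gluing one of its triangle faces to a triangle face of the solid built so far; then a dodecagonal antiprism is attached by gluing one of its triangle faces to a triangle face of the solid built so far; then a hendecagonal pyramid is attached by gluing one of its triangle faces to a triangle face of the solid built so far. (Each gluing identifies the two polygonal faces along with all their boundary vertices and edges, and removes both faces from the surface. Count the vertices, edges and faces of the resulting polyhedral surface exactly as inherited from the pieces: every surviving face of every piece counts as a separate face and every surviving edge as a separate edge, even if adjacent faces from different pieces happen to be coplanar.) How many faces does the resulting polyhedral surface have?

70

A nonagonal bipyramid: V=11, E=27, F=18.
Attach a regular icosahedron (V=12, E=30, F=20) along a 3-gon: merge 3 vertices and 3 edges, delete both glued faces → V=20, E=54, F=36.
Attach a dodecagonal antiprism (V=24, E=48, F=26) along a 3-gon: merge 3 vertices and 3 edges, delete both glued faces → V=41, E=99, F=60.
Attach a hendecagonal pyramid (V=12, E=22, F=12) along a 3-gon: merge 3 vertices and 3 edges, delete both glued faces → V=50, E=118, F=70.
Check: V − E + F = 50 − 118 + 70 = 2.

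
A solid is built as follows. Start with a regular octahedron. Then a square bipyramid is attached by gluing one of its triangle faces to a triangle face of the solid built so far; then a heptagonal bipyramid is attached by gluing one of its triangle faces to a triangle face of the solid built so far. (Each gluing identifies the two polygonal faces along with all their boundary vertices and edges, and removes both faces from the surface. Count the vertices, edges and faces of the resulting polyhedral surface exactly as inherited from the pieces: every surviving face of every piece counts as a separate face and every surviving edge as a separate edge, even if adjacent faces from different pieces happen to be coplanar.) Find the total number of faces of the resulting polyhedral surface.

A regular octahedron: V=6, E=12, F=8.
Attach a square bipyramid (V=6, E=12, F=8) along a 3-gon: merge 3 vertices and 3 edges, delete both glued faces → V=9, E=21, F=14.
Attach a heptagonal bipyramid (V=9, E=21, F=14) along a 3-gon: merge 3 vertices and 3 edges, delete both glued faces → V=15, E=39, F=26.
Check: V − E + F = 15 − 39 + 26 = 2.

26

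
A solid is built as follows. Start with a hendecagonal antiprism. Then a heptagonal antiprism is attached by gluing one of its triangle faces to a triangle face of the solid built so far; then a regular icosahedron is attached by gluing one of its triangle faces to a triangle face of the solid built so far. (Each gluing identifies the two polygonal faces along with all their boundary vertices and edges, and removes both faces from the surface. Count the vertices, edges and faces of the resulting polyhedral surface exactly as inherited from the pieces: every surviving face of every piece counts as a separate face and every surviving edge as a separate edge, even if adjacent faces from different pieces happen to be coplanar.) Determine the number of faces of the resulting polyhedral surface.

A hendecagonal antiprism: V=22, E=44, F=24.
Attach a heptagonal antiprism (V=14, E=28, F=16) along a 3-gon: merge 3 vertices and 3 edges, delete both glued faces → V=33, E=69, F=38.
Attach a regular icosahedron (V=12, E=30, F=20) along a 3-gon: merge 3 vertices and 3 edges, delete both glued faces → V=42, E=96, F=56.
Check: V − E + F = 42 − 96 + 56 = 2.

56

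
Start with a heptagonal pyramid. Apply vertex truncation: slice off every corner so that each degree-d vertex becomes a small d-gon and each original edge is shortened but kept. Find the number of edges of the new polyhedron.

42

The base solid has V = 8, E = 14, F = 8.
Truncation replaces each original edge-end by a new vertex, so V′ = 2E = 28.
Each original edge survives, and each old vertex of degree d contributes d new edges; summing degrees gives Σd = 2E, so E′ = E + 2E = 3E = 42.
Each original face survives and each original vertex becomes one new face: F′ = F + V = 16.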